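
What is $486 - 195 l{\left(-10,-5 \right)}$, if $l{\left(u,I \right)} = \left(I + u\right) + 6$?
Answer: $2241$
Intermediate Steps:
$l{\left(u,I \right)} = 6 + I + u$
$486 - 195 l{\left(-10,-5 \right)} = 486 - 195 \left(6 - 5 - 10\right) = 486 - -1755 = 486 + 1755 = 2241$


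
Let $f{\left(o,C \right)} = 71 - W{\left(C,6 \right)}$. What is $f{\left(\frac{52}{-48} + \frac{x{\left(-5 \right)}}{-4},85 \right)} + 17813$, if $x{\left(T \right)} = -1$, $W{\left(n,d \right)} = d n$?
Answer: $17374$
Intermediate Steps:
$f{\left(o,C \right)} = 71 - 6 C$
$f{\left(\frac{52}{-48} + \frac{x{\left(-5 \right)}}{-4},85 \right)} + 17813 = \left(71 - 510\right) + 17813 = -439 + 17813 = 17374$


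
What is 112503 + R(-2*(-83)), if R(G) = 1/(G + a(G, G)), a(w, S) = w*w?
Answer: 3118808167/27722 ≈ 1.1250e+5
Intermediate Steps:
a(w, S) = w**2
R(G) = 1/(G + G**2)
112503 + R(-2*(-83)) = 112503 + 1/(((-2*(-83)))*(1 - 2*(-83))) = 112503 + 1/(166*(1 + 166)) = 112503 + (1/166)/167 = 112503 + (1/166)*(1/167) = 112503 + 1/27722 = 3118808167/27722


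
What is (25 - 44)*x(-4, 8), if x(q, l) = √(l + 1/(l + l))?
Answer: -19*√129/4 ≈ -53.950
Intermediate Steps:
x(q, l) = √(l + 1/(2*l))
(25 - 44)*x(-4, 8) = (25 - 44)*(√(2/8 + 4*8)/2) = -19*√(2*(⅛) + 32)/2 = -19*√(¼ + 32)/2 = -19*√(129/4)/2 = -19*√129/2/2 = -19*√129/4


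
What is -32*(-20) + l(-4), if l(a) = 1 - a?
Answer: 645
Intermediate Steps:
-32*(-20) + l(-4) = -32*(-20) + (1 - 1*(-4)) = 640 + (1 + 4) = 640 + 5 = 645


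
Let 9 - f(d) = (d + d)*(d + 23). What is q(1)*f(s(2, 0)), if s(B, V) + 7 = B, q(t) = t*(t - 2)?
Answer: -189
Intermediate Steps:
q(t) = t*(-2 + t)
s(B, V) = -7 + B
f(d) = 9 - 2*d*(23 + d) (f(d) = 9 - (d + d)*(d + 23) = 9 - 2*d*(23 + d))
q(1)*f(s(2, 0)) = (1*(-2 + 1))*(9 - 46*(-7 + 2) - 2*(-7 + 2)²) = (1*(-1))*(9 - 46*(-5) - 2*(-5)²) = -(9 + 230 - 2*25) = -(9 + 230 - 50) = -1*189 = -189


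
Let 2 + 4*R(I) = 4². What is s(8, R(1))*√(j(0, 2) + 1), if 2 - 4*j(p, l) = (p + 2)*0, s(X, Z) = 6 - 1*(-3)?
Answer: 9*√6/2 ≈ 11.023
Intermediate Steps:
R(I) = 7/2 (R(I) = -½ + (¼)*4² = -½ + (¼)*16 = -½ + 4 = 7/2)
s(X, Z) = 9 (s(X, Z) = 6 + 3 = 9)
j(p, l) = ½ (j(p, l) = ½ - (p + 2)*0/4 = ½ - (2 + p)*0/4 = ½ - ¼*0 = ½ + 0 = ½)
s(8, R(1))*√(j(0, 2) + 1) = 9*√(½ + 1) = 9*√(3/2) = 9*(√6/2) = 9*√6/2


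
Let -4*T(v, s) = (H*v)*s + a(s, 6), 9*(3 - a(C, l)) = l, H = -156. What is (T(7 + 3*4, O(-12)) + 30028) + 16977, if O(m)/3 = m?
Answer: 243941/12 ≈ 20328.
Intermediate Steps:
a(C, l) = 3 - l/9
O(m) = 3*m
T(v, s) = -7/12 + 39*s*v (T(v, s) = -((-156*v)*s + (3 - ⅑*6))/4 = -(-156*s*v + (3 - ⅔))/4 = -(-156*s*v + 7/3)/4 = -(7/3 - 156*s*v)/4 = -7/12 + 39*s*v)
(T(7 + 3*4, O(-12)) + 30028) + 16977 = ((-7/12 + 39*(3*(-12))*(7 + 3*4)) + 30028) + 16977 = ((-7/12 + 39*(-36)*(7 + 12)) + 30028) + 16977 = ((-7/12 + 39*(-36)*19) + 30028) + 16977 = ((-7/12 - 26676) + 30028) + 16977 = (-320119/12 + 30028) + 16977 = 40217/12 + 16977 = 243941/12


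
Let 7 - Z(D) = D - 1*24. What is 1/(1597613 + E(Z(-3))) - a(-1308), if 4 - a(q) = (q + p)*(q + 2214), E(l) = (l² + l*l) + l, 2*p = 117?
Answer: -1811235185908/1599959 ≈ -1.1321e+6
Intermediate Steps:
Z(D) = 31 - D (Z(D) = 7 - (D - 1*24) = 7 - (D - 24) = 7 - (-24 + D) = 7 + (24 - D) = 31 - D)
p = 117/2 (p = (½)*117 = 117/2 ≈ 58.500)
E(l) = l + 2*l² (E(l) = (l² + l²) + l = 2*l² + l = l + 2*l²)
a(q) = 4 - (2214 + q)*(117/2 + q) (a(q) = 4 - (q + 117/2)*(q + 2214) = 4 - (117/2 + q)*(2214 + q) = 4 - (2214 + q)*(117/2 + q))
1/(1597613 + E(Z(-3))) - a(-1308) = 1/(1597613 + (31 - 1*(-3))*(1 + 2*(31 - 1*(-3)))) - (-129515 - 1*(-1308)² - 4545/2*(-1308)) = 1/(1597613 + (31 + 3)*(1 + 2*(31 + 3))) - (-129515 - 1*1710864 + 2972430) = 1/(1597613 + 34*(1 + 2*34)) - (-129515 - 1710864 + 2972430) = 1/(1597613 + 34*(1 + 68)) - 1*1132051 = 1/(1597613 + 34*69) - 1132051 = 1/(1597613 + 2346) - 1132051 = 1/1599959 - 1132051 = -1811235185908/1599959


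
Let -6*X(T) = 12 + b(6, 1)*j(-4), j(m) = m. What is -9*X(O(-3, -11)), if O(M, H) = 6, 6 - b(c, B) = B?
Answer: -12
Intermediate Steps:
b(c, B) = 6 - B
X(T) = 4/3 (X(T) = -(12 + (6 - 1*1)*(-4))/6 = -(12 + (6 - 1)*(-4))/6 = -(12 + 5*(-4))/6 = -(12 - 20)/6 = -1/6*(-8) = 4/3)
-9*X(O(-3, -11)) = -9*4/3 = -12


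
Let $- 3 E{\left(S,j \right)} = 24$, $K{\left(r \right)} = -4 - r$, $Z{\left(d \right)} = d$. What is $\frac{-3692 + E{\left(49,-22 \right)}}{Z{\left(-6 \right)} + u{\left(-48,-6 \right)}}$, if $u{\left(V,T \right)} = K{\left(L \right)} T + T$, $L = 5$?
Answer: $- \frac{1850}{21} \approx -88.095$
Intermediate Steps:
$E{\left(S,j \right)} = -8$ ($E{\left(S,j \right)} = \left(- \frac{1}{3}\right) 24 = -8$)
$u{\left(V,T \right)} = - 8 T$ ($u{\left(V,T \right)} = \left(-4 - 5\right) T + T = - 9 T + T = - 8 T$)
$\frac{-3692 + E{\left(49,-22 \right)}}{Z{\left(-6 \right)} + u{\left(-48,-6 \right)}} = \frac{-3692 - 8}{-6 - -48} = - \frac{3700}{-6 + 48} = - \frac{3700}{42} = \left(-3700\right) \frac{1}{42} = - \frac{1850}{21}$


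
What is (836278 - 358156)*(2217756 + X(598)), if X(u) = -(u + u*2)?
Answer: 1059500183364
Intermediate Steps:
X(u) = -3*u (X(u) = -(u + 2*u) = -3*u)
(836278 - 358156)*(2217756 + X(598)) = (836278 - 358156)*(2217756 - 3*598) = 478122*(2217756 - 1794) = 478122*2215962 = 1059500183364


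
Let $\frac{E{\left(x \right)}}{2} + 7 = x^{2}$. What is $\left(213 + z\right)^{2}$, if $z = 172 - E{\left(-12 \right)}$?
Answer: $12321$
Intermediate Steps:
$E{\left(x \right)} = -14 + 2 x^{2}$
$z = -102$ ($z = 172 - \left(-14 + 2 \left(-12\right)^{2}\right) = 172 - \left(-14 + 2 \cdot 144\right) = 172 - \left(-14 + 288\right) = 172 - 274 = -102$)
$\left(213 + z\right)^{2} = \left(213 - 102\right)^{2} = 111^{2} = 12321$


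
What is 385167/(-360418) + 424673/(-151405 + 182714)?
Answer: 141000599711/11284327162 ≈ 12.495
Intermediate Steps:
385167/(-360418) + 424673/(-151405 + 182714) = 385167*(-1/360418) + 424673/31309 = -385167/360418 + 424673*(1/31309) = -385167/360418 + 424673/31309 = 141000599711/11284327162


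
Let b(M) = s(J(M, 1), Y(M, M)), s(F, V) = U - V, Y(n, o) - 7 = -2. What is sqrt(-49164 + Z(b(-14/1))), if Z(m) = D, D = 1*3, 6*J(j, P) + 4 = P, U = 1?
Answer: I*sqrt(49161) ≈ 221.72*I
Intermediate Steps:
Y(n, o) = 5 (Y(n, o) = 7 - 2 = 5)
J(j, P) = -2/3 + P/6
s(F, V) = 1 - V
b(M) = -4 (b(M) = 1 - 1*5 = 1 - 5 = -4)
D = 3
Z(m) = 3
sqrt(-49164 + Z(b(-14/1))) = sqrt(-49164 + 3) = sqrt(-49161) = I*sqrt(49161)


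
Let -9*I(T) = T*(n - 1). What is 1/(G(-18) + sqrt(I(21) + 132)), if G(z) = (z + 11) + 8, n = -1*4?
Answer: -3/428 + sqrt(1293)/428 ≈ 0.077005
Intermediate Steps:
n = -4
I(T) = 5*T/9 (I(T) = -T*(-4 - 1)/9 = -T*(-5)/9 = -(-5)*T/9 = 5*T/9)
G(z) = 19 + z (G(z) = (11 + z) + 8 = 19 + z)
1/(G(-18) + sqrt(I(21) + 132)) = 1/((19 - 18) + sqrt((5/9)*21 + 132)) = 1/(1 + sqrt(35/3 + 132)) = 1/(1 + sqrt(431/3)) = 1/(1 + sqrt(1293)/3)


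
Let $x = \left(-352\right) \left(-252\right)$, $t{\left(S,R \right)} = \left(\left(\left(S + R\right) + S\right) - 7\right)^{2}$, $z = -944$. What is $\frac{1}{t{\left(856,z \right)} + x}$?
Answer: $\frac{1}{667825} \approx 1.4974 \cdot 10^{-6}$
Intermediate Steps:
$t{\left(S,R \right)} = \left(-7 + R + 2 S\right)^{2}$ ($t{\left(S,R \right)} = \left(\left(\left(R + S\right) + S\right) - 7\right)^{2} = \left(\left(R + 2 S\right) - 7\right)^{2} = \left(-7 + R + 2 S\right)^{2}$)
$x = 88704$
$\frac{1}{t{\left(856,z \right)} + x} = \frac{1}{\left(-7 - 944 + 2 \cdot 856\right)^{2} + 88704} = \frac{1}{\left(-7 - 944 + 1712\right)^{2} + 88704} = \frac{1}{761^{2} + 88704} = \frac{1}{579121 + 88704} = \frac{1}{667825}$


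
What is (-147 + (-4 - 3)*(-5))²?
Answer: 12544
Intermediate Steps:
(-147 + (-4 - 3)*(-5))² = (-147 - 7*(-5))² = (-147 + 35)² = (-112)² = 12544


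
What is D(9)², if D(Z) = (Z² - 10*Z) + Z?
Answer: 0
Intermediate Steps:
D(Z) = Z² - 9*Z
D(9)² = (9*(-9 + 9))² = (9*0)² = 0² = 0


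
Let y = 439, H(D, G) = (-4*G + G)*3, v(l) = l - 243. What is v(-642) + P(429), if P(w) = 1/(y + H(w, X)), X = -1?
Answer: -396479/448 ≈ -885.00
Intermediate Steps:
v(l) = -243 + l
H(D, G) = -9*G (H(D, G) = -3*G*3 = -9*G)
P(w) = 1/448 (P(w) = 1/(439 - 9*(-1)) = 1/(439 + 9) = 1/448)
v(-642) + P(429) = (-243 - 642) + 1/448 = -885 + 1/448 = -396479/448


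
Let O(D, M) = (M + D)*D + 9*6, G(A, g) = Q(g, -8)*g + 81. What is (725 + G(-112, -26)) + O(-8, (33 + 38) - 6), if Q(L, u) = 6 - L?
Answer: -428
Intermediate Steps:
G(A, g) = 81 + g*(6 - g) (G(A, g) = (6 - g)*g + 81 = g*(6 - g) + 81 = 81 + g*(6 - g))
O(D, M) = 54 + D*(D + M) (O(D, M) = (D + M)*D + 54 = D*(D + M) + 54 = 54 + D*(D + M))
(725 + G(-112, -26)) + O(-8, (33 + 38) - 6) = (725 + (81 - 1*(-26)*(-6 - 26))) + (54 + (-8)² - 8*((33 + 38) - 6)) = (725 + (81 - 1*(-26)*(-32))) + (54 + 64 - 8*(71 - 6)) = (725 + (81 - 832)) + (54 + 64 - 8*65) = (725 - 751) + (54 + 64 - 520) = -26 - 402 = -428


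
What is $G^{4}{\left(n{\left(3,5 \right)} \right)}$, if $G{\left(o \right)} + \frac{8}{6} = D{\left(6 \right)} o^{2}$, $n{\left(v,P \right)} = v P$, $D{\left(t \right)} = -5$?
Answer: $\frac{130362526004881}{81} \approx 1.6094 \cdot 10^{12}$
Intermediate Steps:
$n{\left(v,P \right)} = P v$
$G{\left(o \right)} = - \frac{4}{3} - 5 o^{2}$
$G^{4}{\left(n{\left(3,5 \right)} \right)} = \left(- \frac{4}{3} - 5 \left(5 \cdot 3\right)^{2}\right)^{4} = \left(- \frac{4}{3} - 5 \cdot 15^{2}\right)^{4} = \left(- \frac{4}{3} - 1125\right)^{4} = \left(- \frac{3379}{3}\right)^{4} = \frac{130362526004881}{81}$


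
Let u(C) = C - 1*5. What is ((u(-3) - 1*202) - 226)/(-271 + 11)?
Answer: 109/65 ≈ 1.6769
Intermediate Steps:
u(C) = -5 + C (u(C) = C - 5 = -5 + C)
((u(-3) - 1*202) - 226)/(-271 + 11) = (((-5 - 3) - 1*202) - 226)/(-271 + 11) = ((-8 - 202) - 226)/(-260) = (-210 - 226)*(-1/260) = -436*(-1/260) = 109/65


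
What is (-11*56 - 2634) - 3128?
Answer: -6378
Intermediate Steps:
(-11*56 - 2634) - 3128 = (-616 - 2634) - 3128 = -3250 - 3128 = -6378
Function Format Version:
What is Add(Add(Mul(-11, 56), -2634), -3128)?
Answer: -6378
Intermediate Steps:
Add(Add(Mul(-11, 56), -2634), -3128) = Add(Add(-616, -2634), -3128) = Add(-3250, -3128) = -6378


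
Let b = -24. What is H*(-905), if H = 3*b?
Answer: 65160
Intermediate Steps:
H = -72 (H = 3*(-24) = -72)
H*(-905) = -72*(-905) = 65160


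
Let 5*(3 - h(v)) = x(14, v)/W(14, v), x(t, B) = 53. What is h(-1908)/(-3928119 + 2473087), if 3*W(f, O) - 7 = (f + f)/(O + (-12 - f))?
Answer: 13107/12285926450 ≈ 1.0668e-6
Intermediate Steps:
W(f, O) = 7/3 + 2*f/(3*(-12 + O - f)) (W(f, O) = 7/3 + ((f + f)/(O + (-12 - f)))/3 = 7/3 + ((2*f)/(-12 + O - f))/3 = 7/3 + (2*f/(-12 + O - f))/3 = 7/3 + 2*f/(3*(-12 + O - f)))
h(v) = 3 - 159*(26 - v)/(5*(154 - 7*v)) (h(v) = 3 - 53/(5*((84 - 7*v + 5*14)/(3*(12 + 14 - v)))) = 3 - 53/(5*((84 - 7*v + 70)/(3*(26 - v)))) = 3 - 53/(5*((154 - 7*v)/(3*(26 - v)))) = 3 - 53*3*(26 - v)/(154 - 7*v)/5 = 3 - 159*(26 - v)/(5*(154 - 7*v)))
h(-1908)/(-3928119 + 2473087) = (6*(304 - 9*(-1908))/(35*(-22 - 1908)))/(-3928119 + 2473087) = ((6/35)*(304 + 17172)/(-1930))/(-1455032) = ((6/35)*(-1/1930)*17476)*(-1/1455032) = -52428/33775*(-1/1455032) = 13107/12285926450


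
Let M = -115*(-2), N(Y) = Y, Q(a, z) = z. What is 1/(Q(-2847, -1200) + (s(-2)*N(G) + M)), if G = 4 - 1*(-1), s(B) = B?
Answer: -1/980 ≈ -0.0010204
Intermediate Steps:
G = 5 (G = 4 + 1 = 5)
M = 230
1/(Q(-2847, -1200) + (s(-2)*N(G) + M)) = 1/(-1200 + (-2*5 + 230)) = 1/(-1200 + (-10 + 230)) = 1/(-1200 + 220) = 1/(-980) = -1/980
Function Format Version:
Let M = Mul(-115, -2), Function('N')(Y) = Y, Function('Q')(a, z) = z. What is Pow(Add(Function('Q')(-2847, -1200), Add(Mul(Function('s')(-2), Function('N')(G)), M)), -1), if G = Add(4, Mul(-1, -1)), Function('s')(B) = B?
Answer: Rational(-1, 980) ≈ -0.0010204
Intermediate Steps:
G = 5 (G = Add(4, 1) = 5)
M = 230
Pow(Add(Function('Q')(-2847, -1200), Add(Mul(Function('s')(-2), Function('N')(G)), M)), -1) = Pow(Add(-1200, Add(Mul(-2, 5), 230)), -1) = Pow(Add(-1200, Add(-10, 230)), -1) = Pow(Add(-1200, 220), -1) = Pow(-980, -1) = Rational(-1, 980)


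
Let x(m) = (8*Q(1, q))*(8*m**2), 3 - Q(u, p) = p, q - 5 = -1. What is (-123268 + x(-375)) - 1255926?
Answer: -10379194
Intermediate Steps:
q = 4 (q = 5 - 1 = 4)
Q(u, p) = 3 - p
x(m) = -64*m**2 (x(m) = (8*(3 - 1*4))*(8*m**2) = (8*(3 - 4))*(8*m**2) = (8*(-1))*(8*m**2) = -64*m**2)
(-123268 + x(-375)) - 1255926 = (-123268 - 64*(-375)**2) - 1255926 = (-123268 - 64*140625) - 1255926 = (-123268 - 9000000) - 1255926 = -9123268 - 1255926 = -10379194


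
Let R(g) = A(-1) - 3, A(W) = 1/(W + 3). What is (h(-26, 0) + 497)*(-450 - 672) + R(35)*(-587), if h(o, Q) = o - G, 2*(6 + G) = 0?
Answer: -1067453/2 ≈ -5.3373e+5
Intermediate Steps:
G = -6 (G = -6 + (½)*0 = -6 + 0 = -6)
A(W) = 1/(3 + W)
R(g) = -5/2 (R(g) = 1/(3 - 1) - 3 = 1/2 - 3 = ½ - 3 = -5/2)
h(o, Q) = 6 + o (h(o, Q) = o - 1*(-6) = o + 6 = 6 + o)
(h(-26, 0) + 497)*(-450 - 672) + R(35)*(-587) = ((6 - 26) + 497)*(-450 - 672) - 5/2*(-587) = (-20 + 497)*(-1122) + 2935/2 = 477*(-1122) + 2935/2 = -535194 + 2935/2 = -1067453/2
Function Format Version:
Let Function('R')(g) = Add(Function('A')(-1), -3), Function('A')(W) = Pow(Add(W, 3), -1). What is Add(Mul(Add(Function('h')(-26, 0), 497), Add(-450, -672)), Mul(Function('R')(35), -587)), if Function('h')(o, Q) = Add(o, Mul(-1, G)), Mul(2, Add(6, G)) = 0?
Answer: Rational(-1067453, 2) ≈ -5.3373e+5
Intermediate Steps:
G = -6 (G = Add(-6, Mul(Rational(1, 2), 0)) = Add(-6, 0) = -6)
Function('A')(W) = Pow(Add(3, W), -1)
Function('R')(g) = Rational(-5, 2) (Function('R')(g) = Add(Pow(Add(3, -1), -1), -3) = Add(Pow(2, -1), -3) = Add(Rational(1, 2), -3) = Rational(-5, 2))
Function('h')(o, Q) = Add(6, o) (Function('h')(o, Q) = Add(o, Mul(-1, -6)) = Add(o, 6) = Add(6, o))
Add(Mul(Add(Function('h')(-26, 0), 497), Add(-450, -672)), Mul(Function('R')(35), -587)) = Add(Mul(Add(Add(6, -26), 497), Add(-450, -672)), Mul(Rational(-5, 2), -587)) = Add(Mul(Add(-20, 497), -1122), Rational(2935, 2)) = Add(Mul(477, -1122), Rational(2935, 2)) = Add(-535194, Rational(2935, 2)) = Rational(-1067453, 2)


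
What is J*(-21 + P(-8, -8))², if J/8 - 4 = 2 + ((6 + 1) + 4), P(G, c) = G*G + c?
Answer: 166600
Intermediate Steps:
P(G, c) = c + G² (P(G, c) = G² + c = c + G²)
J = 136 (J = 32 + 8*(2 + ((6 + 1) + 4)) = 32 + 8*(2 + (7 + 4)) = 32 + 8*(2 + 11) = 32 + 8*13 = 32 + 104 = 136)
J*(-21 + P(-8, -8))² = 136*(-21 + (-8 + (-8)²))² = 136*(-21 + (-8 + 64))² = 136*(-21 + 56)² = 136*35² = 136*1225 = 166600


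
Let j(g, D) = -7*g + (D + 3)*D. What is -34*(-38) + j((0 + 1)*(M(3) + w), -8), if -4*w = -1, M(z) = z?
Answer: 5237/4 ≈ 1309.3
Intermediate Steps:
w = ¼ (w = -¼*(-1) = ¼ ≈ 0.25000)
j(g, D) = -7*g + D*(3 + D) (j(g, D) = -7*g + (3 + D)*D = -7*g + D*(3 + D))
-34*(-38) + j((0 + 1)*(M(3) + w), -8) = -34*(-38) + ((-8)² - 7*(0 + 1)*(3 + ¼) + 3*(-8)) = 1292 + (64 - 7*13/4 - 24) = 1292 + (64 - 91/4 - 24) = 1292 + 69/4 = 5237/4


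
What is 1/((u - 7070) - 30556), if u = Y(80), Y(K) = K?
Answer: -1/37546 ≈ -2.6634e-5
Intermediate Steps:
u = 80
1/((u - 7070) - 30556) = 1/((80 - 7070) - 30556) = 1/(-6990 - 30556) = 1/(-37546) = -1/37546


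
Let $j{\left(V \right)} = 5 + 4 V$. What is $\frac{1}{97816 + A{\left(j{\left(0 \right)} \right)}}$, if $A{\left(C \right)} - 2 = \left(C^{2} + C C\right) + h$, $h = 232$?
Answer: $\frac{1}{98100} \approx 1.0194 \cdot 10^{-5}$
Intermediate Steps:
$A{\left(C \right)} = 234 + 2 C^{2}$ ($A{\left(C \right)} = 2 + \left(\left(C^{2} + C C\right) + 232\right) = 2 + \left(\left(C^{2} + C^{2}\right) + 232\right) = 2 + \left(2 C^{2} + 232\right) = 2 + \left(232 + 2 C^{2}\right) = 234 + 2 C^{2}$)
$\frac{1}{97816 + A{\left(j{\left(0 \right)} \right)}} = \frac{1}{97816 + \left(234 + 2 \left(5 + 4 \cdot 0\right)^{2}\right)} = \frac{1}{97816 + \left(234 + 2 \left(5 + 0\right)^{2}\right)} = \frac{1}{97816 + \left(234 + 2 \cdot 5^{2}\right)} = \frac{1}{97816 + \left(234 + 2 \cdot 25\right)} = \frac{1}{97816 + \left(234 + 50\right)} = \frac{1}{97816 + 284} = \frac{1}{98100}$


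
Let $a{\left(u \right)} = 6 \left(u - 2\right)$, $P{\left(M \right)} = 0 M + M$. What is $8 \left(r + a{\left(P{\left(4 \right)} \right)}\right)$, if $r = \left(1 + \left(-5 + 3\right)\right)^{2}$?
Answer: $104$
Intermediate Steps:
$r = 1$ ($r = \left(1 - 2\right)^{2} = \left(-1\right)^{2} = 1$)
$P{\left(M \right)} = M$ ($P{\left(M \right)} = 0 + M = M$)
$a{\left(u \right)} = -12 + 6 u$ ($a{\left(u \right)} = 6 \left(-2 + u\right) = -12 + 6 u$)
$8 \left(r + a{\left(P{\left(4 \right)} \right)}\right) = 8 \left(1 + \left(-12 + 6 \cdot 4\right)\right) = 8 \left(1 + \left(-12 + 24\right)\right) = 8 \left(1 + 12\right) = 8 \cdot 13 = 104$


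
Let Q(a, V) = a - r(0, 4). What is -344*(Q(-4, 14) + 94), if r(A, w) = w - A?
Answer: -29584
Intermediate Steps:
Q(a, V) = -4 + a (Q(a, V) = a - (4 - 1*0) = a - (4 + 0) = a - 1*4 = a - 4 = -4 + a)
-344*(Q(-4, 14) + 94) = -344*((-4 - 4) + 94) = -344*(-8 + 94) = -344*86 = -29584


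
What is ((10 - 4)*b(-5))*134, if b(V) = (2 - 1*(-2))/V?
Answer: -3216/5 ≈ -643.20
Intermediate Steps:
b(V) = 4/V (b(V) = (2 + 2)/V = 4/V)
((10 - 4)*b(-5))*134 = ((10 - 4)*(4/(-5)))*134 = (6*(4*(-⅕)))*134 = (6*(-⅘))*134 = -24/5*134 = -3216/5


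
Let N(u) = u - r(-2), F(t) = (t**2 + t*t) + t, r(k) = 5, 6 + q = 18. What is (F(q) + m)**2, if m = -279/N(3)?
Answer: 772641/4 ≈ 1.9316e+5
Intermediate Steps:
q = 12 (q = -6 + 18 = 12)
F(t) = t + 2*t**2 (F(t) = (t**2 + t**2) + t = 2*t**2 + t = t + 2*t**2)
N(u) = -5 + u (N(u) = u - 1*5 = u - 5 = -5 + u)
m = 279/2 (m = -279/(-5 + 3) = -279/(-2) = -279*(-1/2) = 279/2 ≈ 139.50)
(F(q) + m)**2 = (12*(1 + 2*12) + 279/2)**2 = (12*(1 + 24) + 279/2)**2 = (12*25 + 279/2)**2 = (300 + 279/2)**2 = (879/2)**2 = 772641/4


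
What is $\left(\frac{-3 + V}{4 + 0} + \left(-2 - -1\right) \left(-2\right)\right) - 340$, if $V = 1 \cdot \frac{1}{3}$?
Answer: $- \frac{1016}{3} \approx -338.67$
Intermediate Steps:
$V = \frac{1}{3}$ ($V = 1 \cdot \frac{1}{3} = \frac{1}{3} \approx 0.33333$)
$\left(\frac{-3 + V}{4 + 0} + \left(-2 - -1\right) \left(-2\right)\right) - 340 = \left(\frac{-3 + \frac{1}{3}}{4 + 0} + \left(-2 - -1\right) \left(-2\right)\right) - 340 = \left(- \frac{8}{3 \cdot 4} + \left(-2 + 1\right) \left(-2\right)\right) - 340 = \left(\left(- \frac{8}{3}\right) \frac{1}{4} - -2\right) - 340 = \left(- \frac{2}{3} + 2\right) - 340 = \frac{4}{3} - 340 = - \frac{1016}{3}$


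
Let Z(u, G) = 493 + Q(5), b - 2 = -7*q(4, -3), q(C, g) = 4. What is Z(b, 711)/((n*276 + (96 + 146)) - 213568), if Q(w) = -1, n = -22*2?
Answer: -246/112735 ≈ -0.0021821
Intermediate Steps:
n = -44
b = -26 (b = 2 - 7*4 = 2 - 28 = -26)
Z(u, G) = 492 (Z(u, G) = 493 - 1 = 492)
Z(b, 711)/((n*276 + (96 + 146)) - 213568) = 492/((-44*276 + (96 + 146)) - 213568) = 492/((-12144 + 242) - 213568) = 492/(-11902 - 213568) = 492/(-225470) = 492*(-1/225470) = -246/112735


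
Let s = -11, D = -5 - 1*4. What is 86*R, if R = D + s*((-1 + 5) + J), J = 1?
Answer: -5504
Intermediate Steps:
D = -9 (D = -5 - 4 = -9)
R = -64 (R = -9 - 11*((-1 + 5) + 1) = -9 - 11*(4 + 1) = -9 - 11*5 = -9 - 55 = -64)
86*R = 86*(-64) = -5504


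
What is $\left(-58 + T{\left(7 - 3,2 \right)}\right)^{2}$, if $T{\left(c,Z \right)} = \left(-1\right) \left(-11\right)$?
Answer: $2209$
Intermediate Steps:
$T{\left(c,Z \right)} = 11$
$\left(-58 + T{\left(7 - 3,2 \right)}\right)^{2} = \left(-58 + 11\right)^{2} = \left(-47\right)^{2} = 2209$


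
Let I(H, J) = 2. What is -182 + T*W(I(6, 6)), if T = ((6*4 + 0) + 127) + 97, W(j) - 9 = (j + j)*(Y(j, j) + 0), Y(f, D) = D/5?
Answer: 12234/5 ≈ 2446.8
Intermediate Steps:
Y(f, D) = D/5 (Y(f, D) = D*(⅕) = D/5)
W(j) = 9 + 2*j²/5 (W(j) = 9 + (j + j)*(j/5 + 0) = 9 + (2*j)*(j/5) = 9 + 2*j²/5)
T = 248 (T = ((24 + 0) + 127) + 97 = (24 + 127) + 97 = 151 + 97 = 248)
-182 + T*W(I(6, 6)) = -182 + 248*(9 + (⅖)*2²) = -182 + 248*(9 + (⅖)*4) = -182 + 248*(9 + 8/5) = -182 + 248*(53/5) = -182 + 13144/5 = 12234/5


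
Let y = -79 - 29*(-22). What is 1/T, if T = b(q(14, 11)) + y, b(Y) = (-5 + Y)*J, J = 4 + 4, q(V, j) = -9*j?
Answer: -1/273 ≈ -0.0036630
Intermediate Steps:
y = 559 (y = -79 + 638 = 559)
J = 8
b(Y) = -40 + 8*Y (b(Y) = (-5 + Y)*8 = -40 + 8*Y)
T = -273 (T = (-40 + 8*(-9*11)) + 559 = (-40 + 8*(-99)) + 559 = (-40 - 792) + 559 = -832 + 559 = -273)
1/T = 1/(-273) = -1/273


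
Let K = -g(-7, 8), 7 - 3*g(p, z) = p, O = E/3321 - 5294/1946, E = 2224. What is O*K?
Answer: 13253470/1384857 ≈ 9.5703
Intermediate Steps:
O = -6626735/3231333 (O = 2224/3321 - 5294/1946 = 2224*(1/3321) - 5294*1/1946 = 2224/3321 - 2647/973 = -6626735/3231333 ≈ -2.0508)
g(p, z) = 7/3 - p/3
K = -14/3 (K = -(7/3 - 1/3*(-7)) = -(7/3 + 7/3) = -1*14/3 = -14/3 ≈ -4.6667)
O*K = -6626735/3231333*(-14/3) = 13253470/1384857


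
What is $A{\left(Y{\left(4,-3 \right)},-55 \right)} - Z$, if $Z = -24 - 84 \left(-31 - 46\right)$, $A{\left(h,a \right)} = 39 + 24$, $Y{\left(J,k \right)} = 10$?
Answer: $-6381$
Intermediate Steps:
$A{\left(h,a \right)} = 63$
$Z = 6444$ ($Z = -24 - -6468 = -24 + 6468 = 6444$)
$A{\left(Y{\left(4,-3 \right)},-55 \right)} - Z = 63 - 6444 = -6381$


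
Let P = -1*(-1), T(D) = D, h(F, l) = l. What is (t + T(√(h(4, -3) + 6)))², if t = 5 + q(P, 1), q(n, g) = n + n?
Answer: (7 + √3)² ≈ 76.249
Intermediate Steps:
P = 1
q(n, g) = 2*n
t = 7 (t = 5 + 2*1 = 5 + 2 = 7)
(t + T(√(h(4, -3) + 6)))² = (7 + √(-3 + 6))² = (7 + √3)²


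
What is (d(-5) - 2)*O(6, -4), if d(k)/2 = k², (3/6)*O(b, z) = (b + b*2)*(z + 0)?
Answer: -6912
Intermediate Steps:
O(b, z) = 6*b*z (O(b, z) = 2*((b + b*2)*(z + 0)) = 2*((b + 2*b)*z) = 2*((3*b)*z) = 2*(3*b*z) = 6*b*z)
d(k) = 2*k²
(d(-5) - 2)*O(6, -4) = (2*(-5)² - 2)*(6*6*(-4)) = (2*25 - 2)*(-144) = (50 - 2)*(-144) = 48*(-144) = -6912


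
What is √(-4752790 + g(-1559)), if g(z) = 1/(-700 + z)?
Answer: I*√2694874705361/753 ≈ 2180.1*I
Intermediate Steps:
√(-4752790 + g(-1559)) = √(-4752790 + 1/(-700 - 1559)) = √(-4752790 + 1/(-2259)) = √(-4752790 - 1/2259) = √(-10736552611/2259) = I*√2694874705361/753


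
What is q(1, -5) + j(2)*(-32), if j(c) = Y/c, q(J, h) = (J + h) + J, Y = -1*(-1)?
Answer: -19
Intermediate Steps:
Y = 1
q(J, h) = h + 2*J
j(c) = 1/c
q(1, -5) + j(2)*(-32) = (-5 + 2*1) - 32/2 = (-5 + 2) + (½)*(-32) = -3 - 16 = -19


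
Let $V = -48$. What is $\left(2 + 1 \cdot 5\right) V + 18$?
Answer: $-318$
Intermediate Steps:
$\left(2 + 1 \cdot 5\right) V + 18 = \left(2 + 1 \cdot 5\right) \left(-48\right) + 18 = \left(2 + 5\right) \left(-48\right) + 18 = 7 \left(-48\right) + 18 = -336 + 18 = -318$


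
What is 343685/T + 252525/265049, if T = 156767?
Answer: 130680952240/41550936583 ≈ 3.1451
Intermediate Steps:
343685/T + 252525/265049 = 343685/156767 + 252525/265049 = 130680952240/41550936583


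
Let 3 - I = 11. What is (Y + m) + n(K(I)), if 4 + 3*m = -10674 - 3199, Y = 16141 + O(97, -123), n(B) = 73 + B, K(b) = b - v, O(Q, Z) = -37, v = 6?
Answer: 34612/3 ≈ 11537.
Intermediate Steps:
I = -8 (I = 3 - 1*11 = 3 - 11 = -8)
K(b) = -6 + b (K(b) = b - 1*6 = b - 6 = -6 + b)
Y = 16104 (Y = 16141 - 37 = 16104)
m = -13877/3 (m = -4/3 + (-10674 - 3199)/3 = -4/3 + (⅓)*(-13873) = -4/3 - 13873/3 = -13877/3 ≈ -4625.7)
(Y + m) + n(K(I)) = (16104 - 13877/3) + (73 + (-6 - 8)) = 34435/3 + (73 - 14) = 34435/3 + 59 = 34612/3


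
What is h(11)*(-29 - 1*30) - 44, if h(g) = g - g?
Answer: -44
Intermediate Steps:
h(g) = 0
h(11)*(-29 - 1*30) - 44 = 0*(-29 - 1*30) - 44 = 0*(-29 - 30) - 44 = 0*(-59) - 44 = 0 - 44 = -44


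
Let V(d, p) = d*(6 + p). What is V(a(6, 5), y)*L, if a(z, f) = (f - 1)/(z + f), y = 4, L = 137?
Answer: 5480/11 ≈ 498.18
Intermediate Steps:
a(z, f) = (-1 + f)/(f + z)
V(a(6, 5), y)*L = (((-1 + 5)/(5 + 6))*(6 + 4))*137 = ((4/11)*10)*137 = (40/11)*137 = 5480/11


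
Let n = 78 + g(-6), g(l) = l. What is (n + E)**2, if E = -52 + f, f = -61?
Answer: 1681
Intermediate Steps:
E = -113 (E = -52 - 61 = -113)
n = 72 (n = 78 - 6 = 72)
(n + E)**2 = (72 - 113)**2 = (-41)**2 = 1681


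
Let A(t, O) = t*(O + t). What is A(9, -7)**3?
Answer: 5832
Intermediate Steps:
A(9, -7)**3 = (9*(-7 + 9))**3 = (9*2)**3 = 18**3 = 5832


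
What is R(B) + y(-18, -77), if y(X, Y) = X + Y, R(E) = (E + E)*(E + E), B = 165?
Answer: 108805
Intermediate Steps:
R(E) = 4*E² (R(E) = (2*E)*(2*E) = 4*E²)
R(B) + y(-18, -77) = 4*165² + (-18 - 77) = 4*27225 - 95 = 108900 - 95 = 108805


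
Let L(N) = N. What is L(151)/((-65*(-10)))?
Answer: 151/650 ≈ 0.23231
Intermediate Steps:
L(151)/((-65*(-10))) = 151/((-65*(-10))) = 151/650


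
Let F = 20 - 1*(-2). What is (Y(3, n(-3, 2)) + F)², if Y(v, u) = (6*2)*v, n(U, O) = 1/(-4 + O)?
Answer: 3364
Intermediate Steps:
F = 22 (F = 20 + 2 = 22)
Y(v, u) = 12*v
(Y(3, n(-3, 2)) + F)² = (12*3 + 22)² = (36 + 22)² = 58² = 3364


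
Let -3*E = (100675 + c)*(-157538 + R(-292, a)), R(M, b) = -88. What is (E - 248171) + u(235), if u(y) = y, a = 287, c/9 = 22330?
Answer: 15848783654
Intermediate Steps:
c = 200970 (c = 9*22330 = 200970)
E = 15849031590 (E = -(100675 + 200970)*(-157538 - 88)/3 = -301645*(-157626)/3 = -1/3*(-47547094770) = 15849031590)
(E - 248171) + u(235) = (15849031590 - 248171) + 235 = 15848783419 + 235 = 15848783654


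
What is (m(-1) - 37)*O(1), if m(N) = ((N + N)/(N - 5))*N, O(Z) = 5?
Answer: -560/3 ≈ -186.67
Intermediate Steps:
m(N) = 2*N**2/(-5 + N) (m(N) = ((2*N)/(-5 + N))*N = (2*N/(-5 + N))*N = 2*N**2/(-5 + N))
(m(-1) - 37)*O(1) = (2*(-1)**2/(-5 - 1) - 37)*5 = (2*1/(-6) - 37)*5 = (2*1*(-1/6) - 37)*5 = (-1/3 - 37)*5 = -112/3*5 = -560/3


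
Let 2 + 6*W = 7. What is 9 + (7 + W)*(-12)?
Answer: -85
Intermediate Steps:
W = ⅚ (W = -⅓ + (⅙)*7 = -⅓ + 7/6 = ⅚ ≈ 0.83333)
9 + (7 + W)*(-12) = 9 + (7 + ⅚)*(-12) = 9 + (47/6)*(-12) = 9 - 94 = -85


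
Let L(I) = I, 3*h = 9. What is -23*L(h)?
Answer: -69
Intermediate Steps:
h = 3 (h = (⅓)*9 = 3)
-23*L(h) = -23*3 = -69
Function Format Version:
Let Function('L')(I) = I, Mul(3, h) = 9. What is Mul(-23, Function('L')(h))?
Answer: -69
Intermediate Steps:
h = 3 (h = Mul(Rational(1, 3), 9) = 3)
Mul(-23, Function('L')(h)) = Mul(-23, 3) = -69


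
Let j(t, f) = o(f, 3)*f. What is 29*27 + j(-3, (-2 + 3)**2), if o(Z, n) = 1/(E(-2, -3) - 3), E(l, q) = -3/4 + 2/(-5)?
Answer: 64969/83 ≈ 782.76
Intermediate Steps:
E(l, q) = -23/20 (E(l, q) = -3*1/4 + 2*(-1/5) = -3/4 - 2/5 = -23/20)
o(Z, n) = -20/83 (o(Z, n) = 1/(-23/20 - 3) = 1/(-83/20) = -20/83)
j(t, f) = -20*f/83
29*27 + j(-3, (-2 + 3)**2) = 29*27 - 20*(-2 + 3)**2/83 = 783 - 20/83*1**2 = 783 - 20/83*1 = 783 - 20/83 = 64969/83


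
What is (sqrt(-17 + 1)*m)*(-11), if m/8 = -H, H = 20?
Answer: 7040*I ≈ 7040.0*I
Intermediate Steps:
m = -160 (m = 8*(-1*20) = 8*(-20) = -160)
(sqrt(-17 + 1)*m)*(-11) = (sqrt(-17 + 1)*(-160))*(-11) = (sqrt(-16)*(-160))*(-11) = ((4*I)*(-160))*(-11) = -640*I*(-11) = 7040*I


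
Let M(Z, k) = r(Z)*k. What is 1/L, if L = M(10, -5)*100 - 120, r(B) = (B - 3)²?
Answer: -1/24620 ≈ -4.0617e-5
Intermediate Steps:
r(B) = (-3 + B)²
M(Z, k) = k*(-3 + Z)² (M(Z, k) = (-3 + Z)²*k = k*(-3 + Z)²)
L = -24620 (L = -5*(-3 + 10)²*100 - 120 = -5*7²*100 - 120 = -5*49*100 - 120 = -245*100 - 120 = -24500 - 120 = -24620)
1/L = 1/(-24620) = -1/24620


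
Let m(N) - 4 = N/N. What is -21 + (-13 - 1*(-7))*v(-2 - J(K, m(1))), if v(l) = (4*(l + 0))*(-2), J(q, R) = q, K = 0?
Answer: -117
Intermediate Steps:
m(N) = 5 (m(N) = 4 + N/N = 4 + 1 = 5)
v(l) = -8*l (v(l) = (4*l)*(-2) = -8*l)
-21 + (-13 - 1*(-7))*v(-2 - J(K, m(1))) = -21 + (-13 - 1*(-7))*(-8*(-2 - 1*0)) = -21 + (-13 + 7)*(-8*(-2 + 0)) = -21 - (-48)*(-2) = -21 - 6*16 = -21 - 96 = -117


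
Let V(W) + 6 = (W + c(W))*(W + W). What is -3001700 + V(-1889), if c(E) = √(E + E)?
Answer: 4134936 - 3778*I*√3778 ≈ 4.1349e+6 - 2.3222e+5*I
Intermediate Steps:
c(E) = √2*√E (c(E) = √(2*E) = √2*√E)
V(W) = -6 + 2*W*(W + √2*√W) (V(W) = -6 + (W + √2*√W)*(W + W) = -6 + (W + √2*√W)*(2*W) = -6 + 2*W*(W + √2*√W))
-3001700 + V(-1889) = -3001700 + (-6 + 2*(-1889)² + 2*√2*(-1889)^(3/2)) = -3001700 + (-6 + 2*3568321 + 2*√2*(-1889*I*√1889)) = -3001700 + (-6 + 7136642 - 3778*I*√3778) = -3001700 + (7136636 - 3778*I*√3778) = 4134936 - 3778*I*√3778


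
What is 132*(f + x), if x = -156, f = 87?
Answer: -9108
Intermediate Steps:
132*(f + x) = 132*(87 - 156) = 132*(-69) = -9108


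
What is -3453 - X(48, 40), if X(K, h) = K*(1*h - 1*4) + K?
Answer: -5229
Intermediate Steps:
X(K, h) = K + K*(-4 + h) (X(K, h) = K*(h - 4) + K = K*(-4 + h) + K = K + K*(-4 + h))
-3453 - X(48, 40) = -3453 - 48*(-3 + 40) = -3453 - 48*37 = -3453 - 1*1776 = -3453 - 1776 = -5229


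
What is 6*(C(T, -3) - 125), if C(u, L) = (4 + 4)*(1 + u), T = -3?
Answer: -846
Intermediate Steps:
C(u, L) = 8 + 8*u (C(u, L) = 8*(1 + u) = 8 + 8*u)
6*(C(T, -3) - 125) = 6*((8 + 8*(-3)) - 125) = 6*((8 - 24) - 125) = 6*(-16 - 125) = 6*(-141) = -846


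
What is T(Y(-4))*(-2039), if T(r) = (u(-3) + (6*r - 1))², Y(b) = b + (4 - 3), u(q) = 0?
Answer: -736079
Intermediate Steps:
Y(b) = 1 + b (Y(b) = b + 1 = 1 + b)
T(r) = (-1 + 6*r)² (T(r) = (0 + (6*r - 1))² = (0 + (-1 + 6*r))² = (-1 + 6*r)²)
T(Y(-4))*(-2039) = (-1 + 6*(1 - 4))²*(-2039) = (-1 + 6*(-3))²*(-2039) = (-1 - 18)²*(-2039) = (-19)²*(-2039) = 361*(-2039) = -736079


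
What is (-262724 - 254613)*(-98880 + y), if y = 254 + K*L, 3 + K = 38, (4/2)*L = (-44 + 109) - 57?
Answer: 50950451782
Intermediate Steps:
L = 4 (L = ((-44 + 109) - 57)/2 = (65 - 57)/2 = (½)*8 = 4)
K = 35 (K = -3 + 38 = 35)
y = 394 (y = 254 + 35*4 = 254 + 140 = 394)
(-262724 - 254613)*(-98880 + y) = (-262724 - 254613)*(-98880 + 394) = -517337*(-98486) = 50950451782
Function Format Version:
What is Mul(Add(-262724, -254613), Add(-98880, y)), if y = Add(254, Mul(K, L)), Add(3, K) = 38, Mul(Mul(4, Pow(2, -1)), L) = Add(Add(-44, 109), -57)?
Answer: 50950451782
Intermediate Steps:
L = 4 (L = Mul(Rational(1, 2), Add(Add(-44, 109), -57)) = Mul(Rational(1, 2), Add(65, -57)) = Mul(Rational(1, 2), 8) = 4)
K = 35 (K = Add(-3, 38) = 35)
y = 394 (y = Add(254, Mul(35, 4)) = Add(254, 140) = 394)
Mul(Add(-262724, -254613), Add(-98880, y)) = Mul(Add(-262724, -254613), Add(-98880, 394)) = Mul(-517337, -98486) = 50950451782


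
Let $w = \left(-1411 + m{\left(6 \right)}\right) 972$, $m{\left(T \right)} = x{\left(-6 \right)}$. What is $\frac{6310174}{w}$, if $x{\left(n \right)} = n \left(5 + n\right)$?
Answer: $- \frac{3155087}{682830} \approx -4.6206$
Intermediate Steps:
$m{\left(T \right)} = 6$ ($m{\left(T \right)} = - 6 \left(5 - 6\right) = \left(-6\right) \left(-1\right) = 6$)
$w = -1365660$ ($w = \left(-1411 + 6\right) 972 = \left(-1405\right) 972 = -1365660$)
$\frac{6310174}{w} = \frac{6310174}{-1365660} = 6310174 \left(- \frac{1}{1365660}\right) = - \frac{3155087}{682830}$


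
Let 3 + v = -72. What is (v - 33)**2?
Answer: 11664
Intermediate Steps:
v = -75 (v = -3 - 72 = -75)
(v - 33)**2 = (-75 - 33)**2 = (-108)**2 = 11664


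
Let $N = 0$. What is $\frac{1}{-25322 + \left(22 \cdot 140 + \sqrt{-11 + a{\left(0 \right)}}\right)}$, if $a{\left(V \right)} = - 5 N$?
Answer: $- \frac{2022}{44973325} - \frac{i \sqrt{11}}{494706575} \approx -4.496 \cdot 10^{-5} - 6.7042 \cdot 10^{-9} i$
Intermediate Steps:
$a{\left(V \right)} = 0$ ($a{\left(V \right)} = \left(-5\right) 0 = 0$)
$\frac{1}{-25322 + \left(22 \cdot 140 + \sqrt{-11 + a{\left(0 \right)}}\right)} = \frac{1}{-25322 + \left(22 \cdot 140 + \sqrt{-11 + 0}\right)} = \frac{1}{-25322 + \left(3080 + \sqrt{-11}\right)} = \frac{1}{-25322 + \left(3080 + i \sqrt{11}\right)} = \frac{1}{-22242 + i \sqrt{11}}$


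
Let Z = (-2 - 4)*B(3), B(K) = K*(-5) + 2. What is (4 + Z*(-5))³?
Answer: -57512456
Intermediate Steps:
B(K) = 2 - 5*K (B(K) = -5*K + 2 = 2 - 5*K)
Z = 78 (Z = (-2 - 4)*(2 - 5*3) = -6*(2 - 15) = -6*(-13) = 78)
(4 + Z*(-5))³ = (4 + 78*(-5))³ = (4 - 390)³ = (-386)³ = -57512456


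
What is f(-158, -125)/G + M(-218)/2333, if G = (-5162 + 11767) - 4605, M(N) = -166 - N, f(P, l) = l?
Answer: -1501/37328 ≈ -0.040211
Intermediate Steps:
G = 2000 (G = 6605 - 4605 = 2000)
f(-158, -125)/G + M(-218)/2333 = -125/2000 + (-166 - 1*(-218))/2333 = -125*1/2000 + (-166 + 218)*(1/2333) = -1/16 + 52*(1/2333) = -1/16 + 52/2333 = -1501/37328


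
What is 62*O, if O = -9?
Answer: -558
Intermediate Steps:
62*O = 62*(-9) = -558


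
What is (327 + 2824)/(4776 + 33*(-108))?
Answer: 3151/1212 ≈ 2.5998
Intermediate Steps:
(327 + 2824)/(4776 + 33*(-108)) = 3151/(4776 - 3564) = 3151/1212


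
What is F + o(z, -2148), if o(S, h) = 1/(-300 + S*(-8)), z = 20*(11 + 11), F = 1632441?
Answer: 6235924619/3820 ≈ 1.6324e+6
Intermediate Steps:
z = 440 (z = 20*22 = 440)
o(S, h) = 1/(-300 - 8*S)
F + o(z, -2148) = 1632441 - 1/(300 + 8*440) = 1632441 - 1/(300 + 3520) = 1632441 - 1/3820 = 6235924619/3820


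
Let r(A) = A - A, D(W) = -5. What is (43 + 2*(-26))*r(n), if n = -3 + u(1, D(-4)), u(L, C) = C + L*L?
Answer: 0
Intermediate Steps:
u(L, C) = C + L**2
n = -7 (n = -3 + (-5 + 1**2) = -3 + (-5 + 1) = -3 - 4 = -7)
r(A) = 0
(43 + 2*(-26))*r(n) = (43 + 2*(-26))*0 = (43 - 52)*0 = -9*0 = 0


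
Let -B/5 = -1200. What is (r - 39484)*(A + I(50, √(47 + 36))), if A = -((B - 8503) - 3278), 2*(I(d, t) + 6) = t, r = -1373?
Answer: -235949175 - 40857*√83/2 ≈ -2.3614e+8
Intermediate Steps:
B = 6000 (B = -5*(-1200) = 6000)
I(d, t) = -6 + t/2
A = 5781 (A = -((6000 - 8503) - 3278) = -(-2503 - 3278) = -1*(-5781) = 5781)
(r - 39484)*(A + I(50, √(47 + 36))) = (-1373 - 39484)*(5781 + (-6 + √(47 + 36)/2)) = -40857*(5781 + (-6 + √83/2)) = -40857*(5775 + √83/2) = -235949175 - 40857*√83/2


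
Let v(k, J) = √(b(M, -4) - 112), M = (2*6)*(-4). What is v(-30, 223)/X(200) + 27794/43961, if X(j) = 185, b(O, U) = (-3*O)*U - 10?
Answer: 27794/43961 + I*√698/185 ≈ 0.63224 + 0.14281*I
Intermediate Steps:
M = -48 (M = 12*(-4) = -48)
b(O, U) = -10 - 3*O*U (b(O, U) = -3*O*U - 10 = -10 - 3*O*U)
v(k, J) = I*√698 (v(k, J) = √((-10 - 3*(-48)*(-4)) - 112) = √((-10 - 576) - 112) = √(-586 - 112) = √(-698) = I*√698)
v(-30, 223)/X(200) + 27794/43961 = (I*√698)/185 + 27794/43961 = (I*√698)*(1/185) + 27794*(1/43961) = I*√698/185 + 27794/43961 = 27794/43961 + I*√698/185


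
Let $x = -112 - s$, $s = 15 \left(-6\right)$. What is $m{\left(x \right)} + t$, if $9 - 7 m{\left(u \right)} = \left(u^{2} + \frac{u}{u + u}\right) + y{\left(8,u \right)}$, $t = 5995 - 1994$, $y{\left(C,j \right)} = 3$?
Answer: $\frac{55057}{14} \approx 3932.6$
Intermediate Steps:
$s = -90$
$x = -22$ ($x = -112 - -90 = -112 + 90 = -22$)
$t = 4001$ ($t = 5995 - 1994 = 4001$)
$m{\left(u \right)} = \frac{11}{14} - \frac{u^{2}}{7}$ ($m{\left(u \right)} = \frac{9}{7} - \frac{\left(u^{2} + \frac{u}{u + u}\right) + 3}{7} = \frac{9}{7} - \frac{\left(u^{2} + \frac{u}{2 u}\right) + 3}{7} = \frac{9}{7} - \frac{\left(u^{2} + \frac{1}{2 u} u\right) + 3}{7} = \frac{9}{7} - \frac{\left(u^{2} + \frac{1}{2}\right) + 3}{7} = \frac{9}{7} - \frac{\left(\frac{1}{2} + u^{2}\right) + 3}{7} = \frac{9}{7} - \frac{\frac{7}{2} + u^{2}}{7} = \frac{9}{7} - \left(\frac{1}{2} + \frac{u^{2}}{7}\right) = \frac{11}{14} - \frac{u^{2}}{7}$)
$m{\left(x \right)} + t = \left(\frac{11}{14} - \frac{\left(-22\right)^{2}}{7}\right) + 4001 = \left(\frac{11}{14} - \frac{484}{7}\right) + 4001 = - \frac{957}{14} + 4001 = \frac{55057}{14}$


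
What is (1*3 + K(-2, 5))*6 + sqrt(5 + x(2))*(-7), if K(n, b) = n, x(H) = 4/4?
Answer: 6 - 7*sqrt(6) ≈ -11.146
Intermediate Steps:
x(H) = 1 (x(H) = 4*(1/4) = 1)
(1*3 + K(-2, 5))*6 + sqrt(5 + x(2))*(-7) = (1*3 - 2)*6 + sqrt(5 + 1)*(-7) = (3 - 2)*6 + sqrt(6)*(-7) = 1*6 - 7*sqrt(6) = 6 - 7*sqrt(6)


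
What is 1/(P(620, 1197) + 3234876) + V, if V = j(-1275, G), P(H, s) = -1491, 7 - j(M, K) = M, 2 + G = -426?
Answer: 4145199571/3233385 ≈ 1282.0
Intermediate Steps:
G = -428 (G = -2 - 426 = -428)
j(M, K) = 7 - M
V = 1282 (V = 7 - 1*(-1275) = 7 + 1275 = 1282)
1/(P(620, 1197) + 3234876) + V = 1/(-1491 + 3234876) + 1282 = 1/3233385 + 1282 = 4145199571/3233385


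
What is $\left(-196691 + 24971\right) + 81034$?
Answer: $-90686$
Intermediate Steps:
$\left(-196691 + 24971\right) + 81034 = -171720 + 81034 = -90686$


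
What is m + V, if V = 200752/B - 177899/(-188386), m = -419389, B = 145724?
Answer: -2878288669751337/6863090366 ≈ -4.1939e+5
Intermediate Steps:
V = 15935755037/6863090366 (V = 200752/145724 - 177899/(-188386) = 200752*(1/145724) - 177899*(-1/188386) = 50188/36431 + 177899/188386 = 15935755037/6863090366 ≈ 2.3219)
m + V = -419389 + 15935755037/6863090366 = -2878288669751337/6863090366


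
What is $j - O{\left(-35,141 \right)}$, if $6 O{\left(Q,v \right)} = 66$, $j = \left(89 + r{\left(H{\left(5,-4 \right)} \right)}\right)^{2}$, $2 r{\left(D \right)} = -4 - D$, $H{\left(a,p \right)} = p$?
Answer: $7910$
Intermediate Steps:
$r{\left(D \right)} = -2 - \frac{D}{2}$ ($r{\left(D \right)} = \frac{-4 - D}{2} = -2 - \frac{D}{2}$)
$j = 7921$ ($j = \left(89 - 0\right)^{2} = \left(89 + \left(-2 + 2\right)\right)^{2} = \left(89 + 0\right)^{2} = 89^{2} = 7921$)
$O{\left(Q,v \right)} = 11$ ($O{\left(Q,v \right)} = \frac{1}{6} \cdot 66 = 11$)
$j - O{\left(-35,141 \right)} = 7921 - 11 = 7910$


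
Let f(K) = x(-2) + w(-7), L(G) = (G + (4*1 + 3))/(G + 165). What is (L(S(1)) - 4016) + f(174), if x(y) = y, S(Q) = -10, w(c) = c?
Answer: -623878/155 ≈ -4025.0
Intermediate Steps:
L(G) = (7 + G)/(165 + G) (L(G) = (G + (4 + 3))/(165 + G) = (G + 7)/(165 + G) = (7 + G)/(165 + G))
f(K) = -9 (f(K) = -2 - 7 = -9)
(L(S(1)) - 4016) + f(174) = ((7 - 10)/(165 - 10) - 4016) - 9 = (-3/155 - 4016) - 9 = -622483/155 - 9 = -623878/155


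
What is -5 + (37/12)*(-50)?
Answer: -955/6 ≈ -159.17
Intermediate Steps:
-5 + (37/12)*(-50) = -5 - 925/6 = -955/6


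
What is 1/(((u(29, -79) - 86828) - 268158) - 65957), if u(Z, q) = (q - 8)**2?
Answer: -1/413374 ≈ -2.4191e-6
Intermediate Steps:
u(Z, q) = (-8 + q)**2
1/(((u(29, -79) - 86828) - 268158) - 65957) = 1/((((-8 - 79)**2 - 86828) - 268158) - 65957) = 1/((((-87)**2 - 86828) - 268158) - 65957) = 1/(((7569 - 86828) - 268158) - 65957) = 1/((-79259 - 268158) - 65957) = 1/(-347417 - 65957) = 1/(-413374) = -1/413374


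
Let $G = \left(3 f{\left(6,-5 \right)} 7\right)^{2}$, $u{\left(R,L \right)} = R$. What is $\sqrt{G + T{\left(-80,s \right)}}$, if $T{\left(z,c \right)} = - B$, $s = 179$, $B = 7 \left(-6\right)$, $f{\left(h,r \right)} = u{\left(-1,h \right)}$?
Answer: $\sqrt{483} \approx 21.977$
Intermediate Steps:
$f{\left(h,r \right)} = -1$
$B = -42$
$T{\left(z,c \right)} = 42$ ($T{\left(z,c \right)} = \left(-1\right) \left(-42\right) = 42$)
$G = 441$ ($G = \left(3 \left(-1\right) 7\right)^{2} = \left(\left(-3\right) 7\right)^{2} = \left(-21\right)^{2} = 441$)
$\sqrt{G + T{\left(-80,s \right)}} = \sqrt{441 + 42} = \sqrt{483}$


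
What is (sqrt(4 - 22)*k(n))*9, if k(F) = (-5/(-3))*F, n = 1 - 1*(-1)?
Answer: 90*I*sqrt(2) ≈ 127.28*I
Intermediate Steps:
n = 2 (n = 1 + 1 = 2)
k(F) = 5*F/3 (k(F) = (-5*(-1/3))*F = 5*F/3)
(sqrt(4 - 22)*k(n))*9 = (sqrt(4 - 22)*((5/3)*2))*9 = (sqrt(-18)*(10/3))*9 = ((3*I*sqrt(2))*(10/3))*9 = (10*I*sqrt(2))*9 = 90*I*sqrt(2)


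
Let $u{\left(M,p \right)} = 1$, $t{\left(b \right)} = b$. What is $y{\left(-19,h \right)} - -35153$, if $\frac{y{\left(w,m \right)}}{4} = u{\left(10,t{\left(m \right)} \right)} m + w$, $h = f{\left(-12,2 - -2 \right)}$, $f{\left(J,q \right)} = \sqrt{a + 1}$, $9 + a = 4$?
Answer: $35077 + 8 i \approx 35077.0 + 8.0 i$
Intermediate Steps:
$a = -5$ ($a = -9 + 4 = -5$)
$f{\left(J,q \right)} = 2 i$ ($f{\left(J,q \right)} = \sqrt{-5 + 1} = \sqrt{-4} = 2 i$)
$h = 2 i \approx 2.0 i$
$y{\left(w,m \right)} = 4 m + 4 w$ ($y{\left(w,m \right)} = 4 \left(1 m + w\right) = 4 \left(m + w\right) = 4 m + 4 w$)
$y{\left(-19,h \right)} - -35153 = \left(4 \cdot 2 i + 4 \left(-19\right)\right) - -35153 = \left(8 i - 76\right) + 35153 = \left(-76 + 8 i\right) + 35153 = 35077 + 8 i$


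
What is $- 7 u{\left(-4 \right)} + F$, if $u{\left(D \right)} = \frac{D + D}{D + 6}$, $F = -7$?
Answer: $21$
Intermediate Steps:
$u{\left(D \right)} = \frac{2 D}{6 + D}$
$- 7 u{\left(-4 \right)} + F = - 7 \cdot 2 \left(-4\right) \frac{1}{6 - 4} - 7 = - 7 \cdot 2 \left(-4\right) \frac{1}{2} - 7 = \left(-7\right) \left(-4\right) - 7 = 28 - 7 = 21$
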